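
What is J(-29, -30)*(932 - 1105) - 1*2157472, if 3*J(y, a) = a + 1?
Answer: -6467399/3 ≈ -2.1558e+6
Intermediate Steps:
J(y, a) = 1/3 + a/3 (J(y, a) = (a + 1)/3 = (1 + a)/3 = 1/3 + a/3)
J(-29, -30)*(932 - 1105) - 1*2157472 = (1/3 + (1/3)*(-30))*(932 - 1105) - 1*2157472 = (1/3 - 10)*(-173) - 2157472 = -29/3*(-173) - 2157472 = 5017/3 - 2157472 = -6467399/3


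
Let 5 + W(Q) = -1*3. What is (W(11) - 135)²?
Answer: 20449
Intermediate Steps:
W(Q) = -8 (W(Q) = -5 - 1*3 = -5 - 3 = -8)
(W(11) - 135)² = (-8 - 135)² = (-143)² = 20449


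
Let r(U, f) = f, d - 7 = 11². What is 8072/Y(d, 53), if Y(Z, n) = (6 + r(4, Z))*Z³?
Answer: 1009/35127296 ≈ 2.8724e-5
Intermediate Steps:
d = 128 (d = 7 + 11² = 7 + 121 = 128)
Y(Z, n) = Z³*(6 + Z) (Y(Z, n) = (6 + Z)*Z³ = Z³*(6 + Z))
8072/Y(d, 53) = 8072/((128³*(6 + 128))) = 8072/((2097152*134)) = 8072/281018368 = 8072*(1/281018368) = 1009/35127296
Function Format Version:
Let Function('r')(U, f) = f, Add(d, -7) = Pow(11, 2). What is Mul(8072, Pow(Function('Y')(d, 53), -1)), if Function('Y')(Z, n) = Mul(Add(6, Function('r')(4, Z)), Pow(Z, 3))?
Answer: Rational(1009, 35127296) ≈ 2.8724e-5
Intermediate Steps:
d = 128 (d = Add(7, Pow(11, 2)) = Add(7, 121) = 128)
Function('Y')(Z, n) = Mul(Pow(Z, 3), Add(6, Z)) (Function('Y')(Z, n) = Mul(Add(6, Z), Pow(Z, 3)) = Mul(Pow(Z, 3), Add(6, Z)))
Mul(8072, Pow(Function('Y')(d, 53), -1)) = Mul(8072, Pow(Mul(Pow(128, 3), Add(6, 128)), -1)) = Mul(8072, Pow(Mul(2097152, 134), -1)) = Mul(8072, Pow(281018368, -1)) = Mul(8072, Rational(1, 281018368)) = Rational(1009, 35127296)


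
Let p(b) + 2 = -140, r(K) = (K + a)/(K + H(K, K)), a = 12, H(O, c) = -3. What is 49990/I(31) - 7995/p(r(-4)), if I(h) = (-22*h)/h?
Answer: -3461345/1562 ≈ -2216.0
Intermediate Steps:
r(K) = (12 + K)/(-3 + K) (r(K) = (K + 12)/(K - 3) = (12 + K)/(-3 + K))
p(b) = -142 (p(b) = -2 - 140 = -142)
I(h) = -22
49990/I(31) - 7995/p(r(-4)) = 49990/(-22) - 7995/(-142) = 49990*(-1/22) - 7995*(-1/142) = -24995/11 + 7995/142 = -3461345/1562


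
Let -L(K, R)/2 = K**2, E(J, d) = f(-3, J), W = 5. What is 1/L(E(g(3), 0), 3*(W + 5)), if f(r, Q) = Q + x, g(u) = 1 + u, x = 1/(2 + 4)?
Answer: -18/625 ≈ -0.028800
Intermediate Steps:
x = 1/6 ≈ 0.16667
f(r, Q) = 1/6 + Q (f(r, Q) = Q + 1/6 = 1/6 + Q)
E(J, d) = 1/6 + J
L(K, R) = -2*K**2
1/L(E(g(3), 0), 3*(W + 5)) = 1/(-2*(1/6 + (1 + 3))**2) = 1/(-2*(1/6 + 4)**2) = 1/(-2*(25/6)**2) = 1/(-2*625/36) = 1/(-625/18) = -18/625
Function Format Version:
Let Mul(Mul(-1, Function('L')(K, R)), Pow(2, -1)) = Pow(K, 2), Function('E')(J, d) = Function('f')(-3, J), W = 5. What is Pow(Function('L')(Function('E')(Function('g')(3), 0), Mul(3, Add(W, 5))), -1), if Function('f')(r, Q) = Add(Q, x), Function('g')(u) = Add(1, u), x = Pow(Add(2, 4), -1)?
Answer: Rational(-18, 625) ≈ -0.028800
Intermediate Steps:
x = Rational(1, 6) (x = Pow(6, -1) = Rational(1, 6) ≈ 0.16667)
Function('f')(r, Q) = Add(Rational(1, 6), Q) (Function('f')(r, Q) = Add(Q, Rational(1, 6)) = Add(Rational(1, 6), Q))
Function('E')(J, d) = Add(Rational(1, 6), J)
Function('L')(K, R) = Mul(-2, Pow(K, 2))
Pow(Function('L')(Function('E')(Function('g')(3), 0), Mul(3, Add(W, 5))), -1) = Pow(Mul(-2, Pow(Add(Rational(1, 6), Add(1, 3)), 2)), -1) = Pow(Mul(-2, Pow(Add(Rational(1, 6), 4), 2)), -1) = Pow(Mul(-2, Pow(Rational(25, 6), 2)), -1) = Pow(Mul(-2, Rational(625, 36)), -1) = Pow(Rational(-625, 18), -1) = Rational(-18, 625)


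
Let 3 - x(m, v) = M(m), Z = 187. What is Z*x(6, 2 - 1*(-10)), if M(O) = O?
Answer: -561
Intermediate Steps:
x(m, v) = 3 - m
Z*x(6, 2 - 1*(-10)) = 187*(3 - 1*6) = 187*(3 - 6) = 187*(-3) = -561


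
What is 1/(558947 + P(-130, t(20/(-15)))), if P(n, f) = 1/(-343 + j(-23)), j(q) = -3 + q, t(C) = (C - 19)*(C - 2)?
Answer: 369/206251442 ≈ 1.7891e-6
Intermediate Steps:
t(C) = (-19 + C)*(-2 + C)
P(n, f) = -1/369 (P(n, f) = 1/(-343 + (-3 - 23)) = 1/(-343 - 26) = 1/(-369) = -1/369)
1/(558947 + P(-130, t(20/(-15)))) = 1/(558947 - 1/369) = 1/(206251442/369) = 369/206251442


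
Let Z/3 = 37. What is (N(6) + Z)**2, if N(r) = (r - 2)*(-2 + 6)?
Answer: 16129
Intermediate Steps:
Z = 111 (Z = 3*37 = 111)
N(r) = -8 + 4*r (N(r) = (-2 + r)*4 = -8 + 4*r)
(N(6) + Z)**2 = ((-8 + 4*6) + 111)**2 = ((-8 + 24) + 111)**2 = (16 + 111)**2 = 127**2 = 16129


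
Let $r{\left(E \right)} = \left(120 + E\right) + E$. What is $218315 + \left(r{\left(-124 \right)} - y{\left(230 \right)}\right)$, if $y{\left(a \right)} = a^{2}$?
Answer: $165287$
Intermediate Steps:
$r{\left(E \right)} = 120 + 2 E$
$218315 + \left(r{\left(-124 \right)} - y{\left(230 \right)}\right) = 218315 + \left(\left(120 + 2 \left(-124\right)\right) - 230^{2}\right) = 218315 + \left(\left(120 - 248\right) - 52900\right) = 218315 - 53028 = 165287$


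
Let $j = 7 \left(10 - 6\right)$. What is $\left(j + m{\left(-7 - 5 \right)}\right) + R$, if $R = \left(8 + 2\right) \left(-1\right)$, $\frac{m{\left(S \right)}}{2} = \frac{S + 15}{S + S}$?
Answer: $\frac{71}{4} \approx 17.75$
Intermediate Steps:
$j = 28$ ($j = 7 \cdot 4 = 28$)
$m{\left(S \right)} = \frac{15 + S}{S}$ ($m{\left(S \right)} = 2 \frac{S + 15}{S + S} = 2 \frac{15 + S}{2 S} = \frac{15 + S}{S}$)
$R = -10$ ($R = 10 \left(-1\right) = -10$)
$\left(j + m{\left(-7 - 5 \right)}\right) + R = \left(28 + \frac{15 - 12}{-7 - 5}\right) - 10 = \left(28 + \frac{15 - 12}{-12}\right) - 10 = \left(28 - \frac{1}{4}\right) - 10 = \frac{111}{4} - 10 = \frac{71}{4}$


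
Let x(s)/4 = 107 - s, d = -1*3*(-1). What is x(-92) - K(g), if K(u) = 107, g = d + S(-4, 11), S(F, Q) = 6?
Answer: 689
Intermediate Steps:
d = 3 (d = -3*(-1) = 3)
x(s) = 428 - 4*s (x(s) = 4*(107 - s) = 428 - 4*s)
g = 9 (g = 3 + 6 = 9)
x(-92) - K(g) = (428 - 4*(-92)) - 1*107 = (428 + 368) - 107 = 796 - 107 = 689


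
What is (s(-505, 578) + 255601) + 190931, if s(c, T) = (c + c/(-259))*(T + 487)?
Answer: -23107062/259 ≈ -89217.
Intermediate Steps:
s(c, T) = 258*c*(487 + T)/259 (s(c, T) = (c + c*(-1/259))*(487 + T) = (c - c/259)*(487 + T) = (258*c/259)*(487 + T) = 258*c*(487 + T)/259)
(s(-505, 578) + 255601) + 190931 = ((258/259)*(-505)*(487 + 578) + 255601) + 190931 = ((258/259)*(-505)*1065 + 255601) + 190931 = (-138758850/259 + 255601) + 190931 = -72558191/259 + 190931 = -23107062/259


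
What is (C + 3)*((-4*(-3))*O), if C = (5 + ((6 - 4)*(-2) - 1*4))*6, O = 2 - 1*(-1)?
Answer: -540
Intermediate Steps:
O = 3 (O = 2 + 1 = 3)
C = -18 (C = (5 + (2*(-2) - 4))*6 = (5 + (-4 - 4))*6 = (5 - 8)*6 = -3*6 = -18)
(C + 3)*((-4*(-3))*O) = (-18 + 3)*(-4*(-3)*3) = -180*3 = -15*36 = -540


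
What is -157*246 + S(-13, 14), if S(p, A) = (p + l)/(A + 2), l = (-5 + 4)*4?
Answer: -617969/16 ≈ -38623.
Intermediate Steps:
l = -4 (l = -1*4 = -4)
S(p, A) = (-4 + p)/(2 + A) (S(p, A) = (p - 4)/(A + 2) = (-4 + p)/(2 + A))
-157*246 + S(-13, 14) = -157*246 + (-4 - 13)/(2 + 14) = -38622 - 17/16 = -617969/16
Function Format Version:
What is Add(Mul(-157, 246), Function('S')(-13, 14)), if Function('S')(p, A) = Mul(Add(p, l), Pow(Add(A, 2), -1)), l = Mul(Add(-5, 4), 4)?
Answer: Rational(-617969, 16) ≈ -38623.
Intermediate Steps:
l = -4 (l = Mul(-1, 4) = -4)
Function('S')(p, A) = Mul(Pow(Add(2, A), -1), Add(-4, p)) (Function('S')(p, A) = Mul(Add(p, -4), Pow(Add(A, 2), -1)) = Mul(Add(-4, p), Pow(Add(2, A), -1)) = Mul(Pow(Add(2, A), -1), Add(-4, p)))
Add(Mul(-157, 246), Function('S')(-13, 14)) = Add(Mul(-157, 246), Mul(Pow(Add(2, 14), -1), Add(-4, -13))) = Add(-38622, Mul(Pow(16, -1), -17)) = Add(-38622, Mul(Rational(1, 16), -17)) = Add(-38622, Rational(-17, 16)) = Rational(-617969, 16)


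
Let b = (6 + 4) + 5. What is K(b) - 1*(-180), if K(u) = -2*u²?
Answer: -270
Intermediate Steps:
b = 15 (b = 10 + 5 = 15)
K(b) - 1*(-180) = -2*15² - 1*(-180) = -2*225 + 180 = -450 + 180 = -270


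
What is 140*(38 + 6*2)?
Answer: 7000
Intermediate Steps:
140*(38 + 6*2) = 140*(38 + 12) = 140*50 = 7000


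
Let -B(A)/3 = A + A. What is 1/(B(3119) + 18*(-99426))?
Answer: -1/1808382 ≈ -5.5298e-7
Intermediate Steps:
B(A) = -6*A (B(A) = -3*(A + A) = -6*A)
1/(B(3119) + 18*(-99426)) = 1/(-6*3119 + 18*(-99426)) = 1/(-18714 - 1789668) = 1/(-1808382) = -1/1808382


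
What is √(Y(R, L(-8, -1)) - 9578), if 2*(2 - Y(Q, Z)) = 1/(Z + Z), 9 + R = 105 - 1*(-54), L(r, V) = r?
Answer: I*√612862/8 ≈ 97.857*I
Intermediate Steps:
R = 150 (R = -9 + (105 - 1*(-54)) = -9 + (105 + 54) = -9 + 159 = 150)
Y(Q, Z) = 2 - 1/(4*Z) (Y(Q, Z) = 2 - 1/(2*(Z + Z)) = 2 - 1/(2*Z)/2 = 2 - 1/(4*Z))
√(Y(R, L(-8, -1)) - 9578) = √((2 - ¼/(-8)) - 9578) = √((2 - ¼*(-⅛)) - 9578) = √((2 + 1/32) - 9578) = √(65/32 - 9578) = √(-306431/32) = I*√612862/8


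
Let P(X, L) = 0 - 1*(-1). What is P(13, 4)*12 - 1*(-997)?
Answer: 1009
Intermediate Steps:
P(X, L) = 1 (P(X, L) = 0 + 1 = 1)
P(13, 4)*12 - 1*(-997) = 1*12 - 1*(-997) = 12 + 997 = 1009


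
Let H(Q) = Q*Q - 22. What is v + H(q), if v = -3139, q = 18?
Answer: -2837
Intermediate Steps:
H(Q) = -22 + Q² (H(Q) = Q² - 22 = -22 + Q²)
v + H(q) = -3139 + (-22 + 18²) = -3139 + (-22 + 324) = -3139 + 302 = -2837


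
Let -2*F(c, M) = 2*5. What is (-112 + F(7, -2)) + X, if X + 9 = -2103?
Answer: -2229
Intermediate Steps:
F(c, M) = -5
X = -2112 (X = -9 - 2103 = -2112)
(-112 + F(7, -2)) + X = (-112 - 5) - 2112 = -117 - 2112 = -2229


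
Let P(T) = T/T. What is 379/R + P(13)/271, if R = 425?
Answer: 103134/115175 ≈ 0.89545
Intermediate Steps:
P(T) = 1
379/R + P(13)/271 = 379/425 + 1/271 = 103134/115175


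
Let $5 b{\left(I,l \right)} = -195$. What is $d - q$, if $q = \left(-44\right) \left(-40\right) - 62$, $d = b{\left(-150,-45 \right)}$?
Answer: $-1737$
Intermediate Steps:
$b{\left(I,l \right)} = -39$ ($b{\left(I,l \right)} = \frac{1}{5} \left(-195\right) = -39$)
$d = -39$
$q = 1698$ ($q = 1760 - 62 = 1698$)
$d - q = -39 - 1698 = -1737$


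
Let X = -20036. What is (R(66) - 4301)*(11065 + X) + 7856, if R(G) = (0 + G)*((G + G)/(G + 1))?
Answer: 2507517157/67 ≈ 3.7426e+7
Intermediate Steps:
R(G) = 2*G**2/(1 + G) (R(G) = G*((2*G)/(1 + G)) = G*(2*G/(1 + G)) = 2*G**2/(1 + G))
(R(66) - 4301)*(11065 + X) + 7856 = (2*66**2/(1 + 66) - 4301)*(11065 - 20036) + 7856 = (2*4356/67 - 4301)*(-8971) + 7856 = (2*4356*(1/67) - 4301)*(-8971) + 7856 = (8712/67 - 4301)*(-8971) + 7856 = -279455/67*(-8971) + 7856 = 2506990805/67 + 7856 = 2507517157/67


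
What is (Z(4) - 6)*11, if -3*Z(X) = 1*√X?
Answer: -220/3 ≈ -73.333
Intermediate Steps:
Z(X) = -√X/3
(Z(4) - 6)*11 = (-√4/3 - 6)*11 = (-⅓*2 - 6)*11 = (-⅔ - 6)*11 = -20/3*11 = -220/3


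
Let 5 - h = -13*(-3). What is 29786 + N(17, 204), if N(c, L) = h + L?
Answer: 29956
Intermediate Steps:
h = -34 (h = 5 - (-13)*(-3) = 5 - 1*39 = 5 - 39 = -34)
N(c, L) = -34 + L
29786 + N(17, 204) = 29786 + (-34 + 204) = 29786 + 170 = 29956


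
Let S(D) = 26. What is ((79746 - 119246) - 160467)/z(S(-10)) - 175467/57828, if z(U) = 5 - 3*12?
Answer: 3852750733/597556 ≈ 6447.5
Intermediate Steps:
z(U) = -31 (z(U) = 5 - 36 = -31)
((79746 - 119246) - 160467)/z(S(-10)) - 175467/57828 = ((79746 - 119246) - 160467)/(-31) - 175467/57828 = (-39500 - 160467)*(-1/31) - 175467*1/57828 = -199967*(-1/31) - 58489/19276 = 199967/31 - 58489/19276 = 3852750733/597556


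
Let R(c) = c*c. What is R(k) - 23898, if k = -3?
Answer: -23889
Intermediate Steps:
R(c) = c²
R(k) - 23898 = (-3)² - 23898 = 9 - 23898 = -23889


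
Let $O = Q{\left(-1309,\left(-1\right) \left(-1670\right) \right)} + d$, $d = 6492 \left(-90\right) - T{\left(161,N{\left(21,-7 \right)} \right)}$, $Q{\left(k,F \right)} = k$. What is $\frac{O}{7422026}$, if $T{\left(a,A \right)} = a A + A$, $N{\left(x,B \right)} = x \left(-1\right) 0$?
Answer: $- \frac{585589}{7422026} \approx -0.078899$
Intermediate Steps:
$N{\left(x,B \right)} = 0$ ($N{\left(x,B \right)} = - x 0 = 0$)
$T{\left(a,A \right)} = A + A a$ ($T{\left(a,A \right)} = A a + A = A + A a$)
$d = -584280$ ($d = 6492 \left(-90\right) - 0 \left(1 + 161\right) = -584280 - 0 \cdot 162 = -584280 - 0 = -584280 + 0 = -584280$)
$O = -585589$ ($O = -1309 - 584280 = -585589$)
$\frac{O}{7422026} = - \frac{585589}{7422026}$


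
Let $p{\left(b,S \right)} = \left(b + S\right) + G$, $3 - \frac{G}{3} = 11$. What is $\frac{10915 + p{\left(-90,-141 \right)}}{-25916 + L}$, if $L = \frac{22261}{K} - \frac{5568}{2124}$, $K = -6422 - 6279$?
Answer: $- \frac{23964500820}{58270996993} \approx -0.41126$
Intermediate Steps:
$G = -24$ ($G = 9 - 33 = -24$)
$K = -12701$ ($K = -6422 - 6279 = -12701$)
$L = - \frac{9833461}{2248077}$ ($L = \frac{22261}{-12701} - \frac{5568}{2124} = 22261 \left(- \frac{1}{12701}\right) - \frac{464}{177} = - \frac{22261}{12701} - \frac{464}{177} = - \frac{9833461}{2248077} \approx -4.3742$)
$p{\left(b,S \right)} = -24 + S + b$ ($p{\left(b,S \right)} = \left(b + S\right) - 24 = \left(S + b\right) - 24 = -24 + S + b$)
$\frac{10915 + p{\left(-90,-141 \right)}}{-25916 + L} = \frac{10915 - 255}{-25916 - \frac{9833461}{2248077}} = \frac{10915 - 255}{- \frac{58270996993}{2248077}} = 10660 \left(- \frac{2248077}{58270996993}\right) = - \frac{23964500820}{58270996993}$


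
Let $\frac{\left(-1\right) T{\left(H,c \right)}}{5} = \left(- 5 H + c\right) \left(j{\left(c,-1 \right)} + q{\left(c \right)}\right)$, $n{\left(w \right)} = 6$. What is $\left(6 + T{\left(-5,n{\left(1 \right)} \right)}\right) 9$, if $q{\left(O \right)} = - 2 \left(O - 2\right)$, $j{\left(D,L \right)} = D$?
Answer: $2844$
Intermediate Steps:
$q{\left(O \right)} = 4 - 2 O$ ($q{\left(O \right)} = - 2 \left(-2 + O\right) = 4 - 2 O$)
$T{\left(H,c \right)} = - 5 \left(4 - c\right) \left(c - 5 H\right)$ ($T{\left(H,c \right)} = - 5 \left(- 5 H + c\right) \left(c - \left(-4 + 2 c\right)\right) = - 5 \left(c - 5 H\right) \left(4 - c\right) = - 5 \left(4 - c\right) \left(c - 5 H\right)$)
$\left(6 + T{\left(-5,n{\left(1 \right)} \right)}\right) 9 = \left(6 + \left(\left(-20\right) 6 + 5 \cdot 6^{2} + 100 \left(-5\right) - \left(-125\right) 6\right)\right) 9 = \left(6 + \left(-120 + 5 \cdot 36 - 500 + 750\right)\right) 9 = \left(6 + \left(-120 + 180 - 500 + 750\right)\right) 9 = \left(6 + 310\right) 9 = 316 \cdot 9 = 2844$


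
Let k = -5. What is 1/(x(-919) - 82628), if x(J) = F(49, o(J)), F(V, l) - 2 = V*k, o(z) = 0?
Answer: -1/82871 ≈ -1.2067e-5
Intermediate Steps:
F(V, l) = 2 - 5*V (F(V, l) = 2 + V*(-5) = 2 - 5*V)
x(J) = -243 (x(J) = 2 - 5*49 = 2 - 245 = -243)
1/(x(-919) - 82628) = 1/(-243 - 82628) = 1/(-82871) = -1/82871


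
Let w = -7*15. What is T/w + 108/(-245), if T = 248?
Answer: -412/147 ≈ -2.8027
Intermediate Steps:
w = -105
T/w + 108/(-245) = 248/(-105) + 108/(-245) = 248*(-1/105) + 108*(-1/245) = -248/105 - 108/245 = -412/147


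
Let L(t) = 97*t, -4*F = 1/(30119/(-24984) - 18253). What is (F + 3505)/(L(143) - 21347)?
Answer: -1598501070101/3409527518796 ≈ -0.46883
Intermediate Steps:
F = 6246/456063071 (F = -1/(4*(30119/(-24984) - 18253)) = -1/(4*(30119*(-1/24984) - 18253)) = -1/(4*(-30119/24984 - 18253)) = -1/(4*(-456063071/24984)) = -¼*(-24984/456063071) = 6246/456063071 ≈ 1.3695e-5)
(F + 3505)/(L(143) - 21347) = (6246/456063071 + 3505)/(97*143 - 21347) = 1598501070101/(456063071*(13871 - 21347)) = (1598501070101/456063071)/(-7476) = (1598501070101/456063071)*(-1/7476) = -1598501070101/3409527518796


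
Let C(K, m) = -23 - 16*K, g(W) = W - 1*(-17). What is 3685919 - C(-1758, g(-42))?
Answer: 3657814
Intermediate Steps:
g(W) = 17 + W (g(W) = W + 17 = 17 + W)
3685919 - C(-1758, g(-42)) = 3685919 - (-23 - 16*(-1758)) = 3685919 - (-23 + 28128) = 3685919 - 1*28105 = 3685919 - 28105 = 3657814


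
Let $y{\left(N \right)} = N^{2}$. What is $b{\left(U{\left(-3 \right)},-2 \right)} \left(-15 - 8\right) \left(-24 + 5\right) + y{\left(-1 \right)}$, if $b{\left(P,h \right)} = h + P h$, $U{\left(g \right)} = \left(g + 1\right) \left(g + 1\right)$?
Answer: $-4369$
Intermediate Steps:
$U{\left(g \right)} = \left(1 + g\right)^{2}$ ($U{\left(g \right)} = \left(1 + g\right) \left(1 + g\right) = \left(1 + g\right)^{2}$)
$b{\left(U{\left(-3 \right)},-2 \right)} \left(-15 - 8\right) \left(-24 + 5\right) + y{\left(-1 \right)} = - 2 \left(1 + \left(1 - 3\right)^{2}\right) \left(-15 - 8\right) \left(-24 + 5\right) + \left(-1\right)^{2} = - 2 \left(1 + \left(-2\right)^{2}\right) \left(\left(-23\right) \left(-19\right)\right) + 1 = - 2 \left(1 + 4\right) 437 + 1 = \left(-2\right) 5 \cdot 437 + 1 = \left(-10\right) 437 + 1 = -4370 + 1 = -4369$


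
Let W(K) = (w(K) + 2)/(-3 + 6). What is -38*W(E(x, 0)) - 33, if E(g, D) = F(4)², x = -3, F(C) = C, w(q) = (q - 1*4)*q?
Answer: -7471/3 ≈ -2490.3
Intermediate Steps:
w(q) = q*(-4 + q) (w(q) = (q - 4)*q = (-4 + q)*q = q*(-4 + q))
E(g, D) = 16 (E(g, D) = 4² = 16)
W(K) = ⅔ + K*(-4 + K)/3 (W(K) = (K*(-4 + K) + 2)/(-3 + 6) = (2 + K*(-4 + K))/3 = (2 + K*(-4 + K))*(⅓) = ⅔ + K*(-4 + K)/3)
-38*W(E(x, 0)) - 33 = -38*(⅔ + (⅓)*16*(-4 + 16)) - 33 = -38*(⅔ + (⅓)*16*12) - 33 = -38*(⅔ + 64) - 33 = -38*194/3 - 33 = -7372/3 - 33 = -7471/3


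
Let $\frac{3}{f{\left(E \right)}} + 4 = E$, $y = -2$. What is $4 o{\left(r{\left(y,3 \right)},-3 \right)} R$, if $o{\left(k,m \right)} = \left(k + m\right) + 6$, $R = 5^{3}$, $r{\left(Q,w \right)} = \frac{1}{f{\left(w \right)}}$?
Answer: $\frac{4000}{3} \approx 1333.3$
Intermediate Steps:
$f{\left(E \right)} = \frac{3}{-4 + E}$
$r{\left(Q,w \right)} = - \frac{4}{3} + \frac{w}{3}$ ($r{\left(Q,w \right)} = \frac{1}{3 \frac{1}{-4 + w}} = - \frac{4}{3} + \frac{w}{3}$)
$R = 125$
$o{\left(k,m \right)} = 6 + k + m$
$4 o{\left(r{\left(y,3 \right)},-3 \right)} R = 4 \left(6 + \left(- \frac{4}{3} + \frac{1}{3} \cdot 3\right) - 3\right) 125 = 4 \left(6 + \left(- \frac{4}{3} + 1\right) - 3\right) 125 = 4 \left(6 - \frac{1}{3} - 3\right) 125 = 4 \cdot \frac{8}{3} \cdot 125 = \frac{32}{3} \cdot 125 = \frac{4000}{3}$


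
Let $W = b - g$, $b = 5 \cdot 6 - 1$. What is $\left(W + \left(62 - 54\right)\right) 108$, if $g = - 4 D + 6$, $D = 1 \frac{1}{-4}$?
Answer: $3240$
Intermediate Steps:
$D = - \frac{1}{4}$ ($D = 1 \left(- \frac{1}{4}\right) = - \frac{1}{4} \approx -0.25$)
$b = 29$ ($b = 30 - 1 = 29$)
$g = 7$ ($g = \left(-4\right) \left(- \frac{1}{4}\right) + 6 = 1 + 6 = 7$)
$W = 22$ ($W = 29 - 7 = 22$)
$\left(W + \left(62 - 54\right)\right) 108 = \left(22 + \left(62 - 54\right)\right) 108 = \left(22 + 8\right) 108 = 30 \cdot 108 = 3240$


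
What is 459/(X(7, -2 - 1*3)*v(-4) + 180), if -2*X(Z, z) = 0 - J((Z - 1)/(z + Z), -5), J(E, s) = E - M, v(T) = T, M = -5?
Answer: 459/164 ≈ 2.7988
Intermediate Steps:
J(E, s) = 5 + E (J(E, s) = E - 1*(-5) = E + 5 = 5 + E)
X(Z, z) = 5/2 + (-1 + Z)/(2*(Z + z)) (X(Z, z) = -(0 - (5 + (Z - 1)/(z + Z)))/2 = -(0 - (5 + (-1 + Z)/(Z + z)))/2 = -(0 + (-5 - (-1 + Z)/(Z + z)))/2 = -(-5 - (-1 + Z)/(Z + z))/2 = 5/2 + (-1 + Z)/(2*(Z + z)))
459/(X(7, -2 - 1*3)*v(-4) + 180) = 459/(((-1 + 5*(-2 - 1*3) + 6*7)/(2*(7 + (-2 - 1*3))))*(-4) + 180) = 459/(((-1 + 5*(-2 - 3) + 42)/(2*(7 + (-2 - 3))))*(-4) + 180) = 459/(((-1 + 5*(-5) + 42)/(2*(7 - 5)))*(-4) + 180) = 459/(((½)*(-1 - 25 + 42)/2)*(-4) + 180) = 459/(((½)*(½)*16)*(-4) + 180) = 459/(4*(-4) + 180) = 459/(-16 + 180) = 459/164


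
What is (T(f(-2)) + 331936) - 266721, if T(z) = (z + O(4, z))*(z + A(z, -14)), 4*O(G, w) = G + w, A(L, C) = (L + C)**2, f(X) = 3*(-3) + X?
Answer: 114773/2 ≈ 57387.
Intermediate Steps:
f(X) = -9 + X
A(L, C) = (C + L)**2
O(G, w) = G/4 + w/4 (O(G, w) = (G + w)/4 = G/4 + w/4)
T(z) = (1 + 5*z/4)*(z + (-14 + z)**2) (T(z) = (z + ((1/4)*4 + z/4))*(z + (-14 + z)**2) = (z + (1 + z/4))*(z + (-14 + z)**2) = (1 + 5*z/4)*(z + (-14 + z)**2))
(T(f(-2)) + 331936) - 266721 = ((196 + 218*(-9 - 2) - 131*(-9 - 2)**2/4 + 5*(-9 - 2)**3/4) + 331936) - 266721 = ((196 + 218*(-11) - 131/4*(-11)**2 + (5/4)*(-11)**3) + 331936) - 266721 = ((196 - 2398 - 131/4*121 + (5/4)*(-1331)) + 331936) - 266721 = ((196 - 2398 - 15851/4 - 6655/4) + 331936) - 266721 = (-15657/2 + 331936) - 266721 = 648215/2 - 266721 = 114773/2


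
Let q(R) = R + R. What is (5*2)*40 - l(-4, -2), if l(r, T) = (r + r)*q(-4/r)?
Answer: 416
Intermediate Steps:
q(R) = 2*R
l(r, T) = -16 (l(r, T) = (r + r)*(2*(-4/r)) = (2*r)*(-8/r) = -16)
(5*2)*40 - l(-4, -2) = (5*2)*40 - 1*(-16) = 10*40 + 16 = 400 + 16 = 416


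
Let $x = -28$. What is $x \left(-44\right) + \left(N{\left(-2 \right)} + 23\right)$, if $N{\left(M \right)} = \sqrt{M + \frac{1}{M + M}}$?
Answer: $1255 + \frac{3 i}{2} \approx 1255.0 + 1.5 i$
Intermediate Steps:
$N{\left(M \right)} = \sqrt{M + \frac{1}{2 M}}$
$x \left(-44\right) + \left(N{\left(-2 \right)} + 23\right) = \left(-28\right) \left(-44\right) + \left(\frac{\sqrt{\frac{2}{-2} + 4 \left(-2\right)}}{2} + 23\right) = 1232 + \left(\frac{\sqrt{2 \left(- \frac{1}{2}\right) - 8}}{2} + 23\right) = 1232 + \left(\frac{\sqrt{-1 - 8}}{2} + 23\right) = 1232 + \left(\frac{\sqrt{-9}}{2} + 23\right) = 1232 + \left(\frac{3 i}{2} + 23\right) = 1232 + \left(23 + \frac{3 i}{2}\right) = 1255 + \frac{3 i}{2}$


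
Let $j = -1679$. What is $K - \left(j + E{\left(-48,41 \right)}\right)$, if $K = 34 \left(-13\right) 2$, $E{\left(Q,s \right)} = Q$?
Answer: $843$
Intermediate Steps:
$K = -884$ ($K = \left(-442\right) 2 = -884$)
$K - \left(j + E{\left(-48,41 \right)}\right) = -884 - \left(-1679 - 48\right) = -884 - -1727 = -884 + 1727 = 843$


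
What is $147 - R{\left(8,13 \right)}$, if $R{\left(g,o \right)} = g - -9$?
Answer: $130$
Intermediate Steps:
$R{\left(g,o \right)} = 9 + g$ ($R{\left(g,o \right)} = g + 9 = 9 + g$)
$147 - R{\left(8,13 \right)} = 147 - \left(9 + 8\right) = 147 - 17 = 130$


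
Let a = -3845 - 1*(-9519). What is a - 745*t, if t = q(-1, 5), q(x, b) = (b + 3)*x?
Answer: 11634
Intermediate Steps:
a = 5674 (a = -3845 + 9519 = 5674)
q(x, b) = x*(3 + b) (q(x, b) = (3 + b)*x = x*(3 + b))
t = -8 (t = -(3 + 5) = -1*8 = -8)
a - 745*t = 5674 - 745*(-8) = 5674 + 5960 = 11634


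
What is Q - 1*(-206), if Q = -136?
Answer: 70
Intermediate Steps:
Q - 1*(-206) = -136 - 1*(-206) = -136 + 206 = 70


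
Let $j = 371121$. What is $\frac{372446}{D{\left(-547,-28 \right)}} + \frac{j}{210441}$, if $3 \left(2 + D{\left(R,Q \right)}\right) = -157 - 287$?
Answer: $- \frac{13053706756}{5261025} \approx -2481.2$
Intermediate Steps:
$D{\left(R,Q \right)} = -150$ ($D{\left(R,Q \right)} = -2 + \frac{-157 - 287}{3} = -2 + \frac{1}{3} \left(-444\right) = -2 - 148 = -150$)
$\frac{372446}{D{\left(-547,-28 \right)}} + \frac{j}{210441} = \frac{372446}{-150} + \frac{371121}{210441} = 372446 \left(- \frac{1}{150}\right) + 371121 \cdot \frac{1}{210441} = - \frac{186223}{75} + \frac{123707}{70147} = - \frac{13053706756}{5261025}$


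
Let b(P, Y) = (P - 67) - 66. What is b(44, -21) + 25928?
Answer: 25839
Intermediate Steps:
b(P, Y) = -133 + P (b(P, Y) = (-67 + P) - 66 = -133 + P)
b(44, -21) + 25928 = (-133 + 44) + 25928 = -89 + 25928 = 25839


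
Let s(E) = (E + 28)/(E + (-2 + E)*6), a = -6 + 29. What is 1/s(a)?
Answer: 149/51 ≈ 2.9216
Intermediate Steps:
a = 23
s(E) = (28 + E)/(-12 + 7*E) (s(E) = (28 + E)/(E + (-12 + 6*E)) = (28 + E)/(-12 + 7*E))
1/s(a) = 1/((28 + 23)/(-12 + 7*23)) = 1/(51/(-12 + 161)) = 1/(51/149) = 149/51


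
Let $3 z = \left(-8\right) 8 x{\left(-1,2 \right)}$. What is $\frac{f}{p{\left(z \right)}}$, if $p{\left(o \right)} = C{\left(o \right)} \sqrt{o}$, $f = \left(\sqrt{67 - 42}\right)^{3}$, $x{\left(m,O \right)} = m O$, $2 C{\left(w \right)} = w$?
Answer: $\frac{375 \sqrt{6}}{1024} \approx 0.89703$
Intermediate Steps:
$C{\left(w \right)} = \frac{w}{2}$
$x{\left(m,O \right)} = O m$
$f = 125$ ($f = \left(\sqrt{25}\right)^{3} = 5^{3} = 125$)
$z = \frac{128}{3}$ ($z = \frac{\left(-8\right) 8 \cdot 2 \left(-1\right)}{3} = \frac{\left(-64\right) \left(-2\right)}{3} = \frac{1}{3} \cdot 128 = \frac{128}{3} \approx 42.667$)
$p{\left(o \right)} = \frac{o^{\frac{3}{2}}}{2}$ ($p{\left(o \right)} = \frac{o}{2} \sqrt{o} = \frac{o^{\frac{3}{2}}}{2}$)
$\frac{f}{p{\left(z \right)}} = \frac{125}{\frac{1}{2} \left(\frac{128}{3}\right)^{\frac{3}{2}}} = \frac{125}{\frac{1}{2} \frac{1024 \sqrt{6}}{9}} = \frac{125}{\frac{512}{9} \sqrt{6}} = 125 \frac{3 \sqrt{6}}{1024} = \frac{375 \sqrt{6}}{1024}$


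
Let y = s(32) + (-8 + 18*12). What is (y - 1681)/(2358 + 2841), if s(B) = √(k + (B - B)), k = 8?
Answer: -491/1733 + 2*√2/5199 ≈ -0.28278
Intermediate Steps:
s(B) = 2*√2 (s(B) = √(8 + (B - B)) = √(8 + 0) = √8 = 2*√2)
y = 208 + 2*√2 (y = 2*√2 + (-8 + 18*12) = 2*√2 + (-8 + 216) = 2*√2 + 208 = 208 + 2*√2 ≈ 210.83)
(y - 1681)/(2358 + 2841) = ((208 + 2*√2) - 1681)/(2358 + 2841) = (-1473 + 2*√2)/5199 = (-1473 + 2*√2)*(1/5199) = -491/1733 + 2*√2/5199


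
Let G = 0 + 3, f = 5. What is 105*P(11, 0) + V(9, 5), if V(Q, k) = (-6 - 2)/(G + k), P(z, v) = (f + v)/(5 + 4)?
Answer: 172/3 ≈ 57.333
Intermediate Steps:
G = 3
P(z, v) = 5/9 + v/9 (P(z, v) = (5 + v)/(5 + 4) = (5 + v)/9 = (5 + v)*(1/9) = 5/9 + v/9)
V(Q, k) = -8/(3 + k) (V(Q, k) = (-6 - 2)/(3 + k) = -8/(3 + k))
105*P(11, 0) + V(9, 5) = 105*(5/9 + (1/9)*0) - 8/(3 + 5) = 105*(5/9 + 0) - 8/8 = 105*(5/9) - 8*1/8 = 175/3 - 1 = 172/3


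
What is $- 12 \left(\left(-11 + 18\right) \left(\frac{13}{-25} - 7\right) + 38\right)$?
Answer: $\frac{4392}{25} \approx 175.68$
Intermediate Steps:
$- 12 \left(\left(-11 + 18\right) \left(\frac{13}{-25} - 7\right) + 38\right) = - 12 \left(7 \left(13 \left(- \frac{1}{25}\right) - 7\right) + 38\right) = - 12 \left(7 \left(- \frac{13}{25} - 7\right) + 38\right) = - 12 \left(7 \left(- \frac{188}{25}\right) + 38\right) = - 12 \left(- \frac{1316}{25} + 38\right) = \left(-12\right) \left(- \frac{366}{25}\right) = \frac{4392}{25}$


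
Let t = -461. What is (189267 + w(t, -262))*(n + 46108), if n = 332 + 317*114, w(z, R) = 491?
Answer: 15669836124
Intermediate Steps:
n = 36470 (n = 332 + 36138 = 36470)
(189267 + w(t, -262))*(n + 46108) = (189267 + 491)*(36470 + 46108) = 189758*82578 = 15669836124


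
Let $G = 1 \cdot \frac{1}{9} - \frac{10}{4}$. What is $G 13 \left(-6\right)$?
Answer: $\frac{559}{3} \approx 186.33$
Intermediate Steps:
$G = - \frac{43}{18}$ ($G = 1 \cdot \frac{1}{9} - \frac{5}{2} = \frac{1}{9} - \frac{5}{2} = - \frac{43}{18} \approx -2.3889$)
$G 13 \left(-6\right) = \left(- \frac{43}{18}\right) 13 \left(-6\right) = \left(- \frac{559}{18}\right) \left(-6\right) = \frac{559}{3}$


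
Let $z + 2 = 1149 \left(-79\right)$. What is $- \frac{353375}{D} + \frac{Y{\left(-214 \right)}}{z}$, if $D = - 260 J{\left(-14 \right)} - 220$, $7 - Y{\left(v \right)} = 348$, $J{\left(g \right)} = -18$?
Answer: $- \frac{6415077603}{80969516} \approx -79.228$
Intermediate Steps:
$Y{\left(v \right)} = -341$ ($Y{\left(v \right)} = 7 - 348 = -341$)
$D = 4460$ ($D = \left(-260\right) \left(-18\right) - 220 = 4680 - 220 = 4460$)
$z = -90773$ ($z = -2 + 1149 \left(-79\right) = -2 - 90771 = -90773$)
$- \frac{353375}{D} + \frac{Y{\left(-214 \right)}}{z} = - \frac{353375}{4460} - \frac{341}{-90773} = \left(-353375\right) \frac{1}{4460} - - \frac{341}{90773} = - \frac{70675}{892} + \frac{341}{90773} = - \frac{6415077603}{80969516}$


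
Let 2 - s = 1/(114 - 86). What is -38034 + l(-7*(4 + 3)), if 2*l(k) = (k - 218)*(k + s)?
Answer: -1778265/56 ≈ -31755.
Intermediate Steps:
s = 55/28 (s = 2 - 1/(114 - 86) = 2 - 1/28 = 55/28 ≈ 1.9643)
l(k) = (-218 + k)*(55/28 + k)/2 (l(k) = ((k - 218)*(k + 55/28))/2 = ((-218 + k)*(55/28 + k))/2 = (-218 + k)*(55/28 + k)/2)
-38034 + l(-7*(4 + 3)) = -38034 + (-5995/28 + (-7*(4 + 3))²/2 - (-6049)*(4 + 3)/8) = -38034 + (-5995/28 + (-7*7)²/2 - (-6049)*7/8) = -38034 + (-5995/28 + (½)*(-49)² - 6049/56*(-49)) = -38034 + (-5995/28 + (½)*2401 + 42343/8) = -38034 + (-5995/28 + 2401/2 + 42343/8) = -38034 + 351639/56 = -1778265/56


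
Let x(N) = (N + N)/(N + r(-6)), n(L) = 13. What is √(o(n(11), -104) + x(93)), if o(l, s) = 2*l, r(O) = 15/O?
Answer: √919118/181 ≈ 5.2967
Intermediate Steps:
x(N) = 2*N/(-5/2 + N) (x(N) = (N + N)/(N + 15/(-6)) = (2*N)/(N + 15*(-⅙)) = (2*N)/(N - 5/2) = (2*N)/(-5/2 + N) = 2*N/(-5/2 + N))
√(o(n(11), -104) + x(93)) = √(2*13 + 4*93/(-5 + 2*93)) = √(26 + 4*93/(-5 + 186)) = √(26 + 4*93/181) = √(26 + 4*93*(1/181)) = √(26 + 372/181) = √(5078/181) = √919118/181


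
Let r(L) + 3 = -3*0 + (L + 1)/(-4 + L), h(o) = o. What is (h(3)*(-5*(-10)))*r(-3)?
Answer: -2850/7 ≈ -407.14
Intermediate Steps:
r(L) = -3 + (1 + L)/(-4 + L) (r(L) = -3 + (-3*0 + (L + 1)/(-4 + L)) = -3 + (0 + (1 + L)/(-4 + L)) = -3 + (1 + L)/(-4 + L))
(h(3)*(-5*(-10)))*r(-3) = (3*(-5*(-10)))*((13 - 2*(-3))/(-4 - 3)) = (3*50)*((13 + 6)/(-7)) = 150*(-1/7*19) = 150*(-19/7) = -2850/7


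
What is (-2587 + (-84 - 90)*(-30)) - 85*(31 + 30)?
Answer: -2552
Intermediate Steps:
(-2587 + (-84 - 90)*(-30)) - 85*(31 + 30) = (-2587 - 174*(-30)) - 85*61 = (-2587 + 5220) - 5185 = 2633 - 5185 = -2552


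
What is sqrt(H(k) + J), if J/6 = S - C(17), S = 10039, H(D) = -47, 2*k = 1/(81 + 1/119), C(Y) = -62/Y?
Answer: sqrt(17400367)/17 ≈ 245.38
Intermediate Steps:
k = 119/19280 (k = 1/(2*(81 + 1/119)) = 1/(2*(9640/119)) = (1/2)*(119/9640) = 119/19280 ≈ 0.0061722)
J = 1024350/17 (J = 6*(10039 - (-62)/17) = 6*(10039 - 1*(-62/17)) = 6*(10039 + 62/17) = 6*(170725/17) = 1024350/17 ≈ 60256.)
sqrt(H(k) + J) = sqrt(-47 + 1024350/17) = sqrt(1023551/17) = sqrt(17400367)/17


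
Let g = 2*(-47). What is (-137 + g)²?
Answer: 53361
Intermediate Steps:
g = -94
(-137 + g)² = (-137 - 94)² = (-231)² = 53361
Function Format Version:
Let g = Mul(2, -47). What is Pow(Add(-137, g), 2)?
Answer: 53361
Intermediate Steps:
g = -94
Pow(Add(-137, g), 2) = Pow(Add(-137, -94), 2) = Pow(-231, 2) = 53361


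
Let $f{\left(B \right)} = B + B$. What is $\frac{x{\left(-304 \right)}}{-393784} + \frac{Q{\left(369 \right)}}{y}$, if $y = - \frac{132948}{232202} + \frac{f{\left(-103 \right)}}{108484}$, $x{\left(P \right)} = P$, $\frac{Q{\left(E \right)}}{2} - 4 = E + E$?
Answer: $- \frac{65716657347568818}{25438735486679} \approx -2583.3$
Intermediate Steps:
$Q{\left(E \right)} = 8 + 4 E$ ($Q{\left(E \right)} = 8 + 2 \left(E + E\right) = 8 + 2 \cdot 2 E = 8 + 4 E$)
$f{\left(B \right)} = 2 B$
$y = - \frac{3617641111}{6297550442}$ ($y = - \frac{132948}{232202} + \frac{2 \left(-103\right)}{108484} = \left(-132948\right) \frac{1}{232202} - \frac{103}{54242} = - \frac{66474}{116101} - \frac{103}{54242} = - \frac{3617641111}{6297550442} \approx -0.57445$)
$\frac{x{\left(-304 \right)}}{-393784} + \frac{Q{\left(369 \right)}}{y} = - \frac{304}{-393784} + \frac{8 + 4 \cdot 369}{- \frac{3617641111}{6297550442}} = \left(-304\right) \left(- \frac{1}{393784}\right) + \left(8 + 1476\right) \left(- \frac{6297550442}{3617641111}\right) = \frac{38}{49223} + 1484 \left(- \frac{6297550442}{3617641111}\right) = \frac{38}{49223} - \frac{1335080693704}{516805873} = - \frac{65716657347568818}{25438735486679}$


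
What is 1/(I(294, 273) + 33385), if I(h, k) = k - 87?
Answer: 1/33571 ≈ 2.9788e-5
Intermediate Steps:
I(h, k) = -87 + k
1/(I(294, 273) + 33385) = 1/((-87 + 273) + 33385) = 1/(186 + 33385) = 1/33571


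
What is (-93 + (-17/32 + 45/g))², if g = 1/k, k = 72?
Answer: 10137871969/1024 ≈ 9.9003e+6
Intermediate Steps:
g = 1/72 ≈ 0.013889
(-93 + (-17/32 + 45/g))² = (-93 + (-17/32 + 45/(1/72)))² = (-93 + (-17*1/32 + 45*72))² = (-93 + (-17/32 + 3240))² = (-93 + 103663/32)² = (100687/32)² = 10137871969/1024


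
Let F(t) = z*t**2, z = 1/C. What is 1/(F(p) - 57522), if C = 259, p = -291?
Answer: -259/14813517 ≈ -1.7484e-5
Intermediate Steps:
z = 1/259 ≈ 0.0038610
F(t) = t**2/259
1/(F(p) - 57522) = 1/((1/259)*(-291)**2 - 57522) = 1/((1/259)*84681 - 57522) = 1/(84681/259 - 57522) = 1/(-14813517/259) = -259/14813517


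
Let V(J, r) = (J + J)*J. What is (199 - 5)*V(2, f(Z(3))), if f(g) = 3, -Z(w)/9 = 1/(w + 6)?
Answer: 1552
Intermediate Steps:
Z(w) = -9/(6 + w) (Z(w) = -9/(w + 6) = -9/(6 + w))
V(J, r) = 2*J² (V(J, r) = (2*J)*J = 2*J²)
(199 - 5)*V(2, f(Z(3))) = (199 - 5)*(2*2²) = 194*(2*4) = 194*8 = 1552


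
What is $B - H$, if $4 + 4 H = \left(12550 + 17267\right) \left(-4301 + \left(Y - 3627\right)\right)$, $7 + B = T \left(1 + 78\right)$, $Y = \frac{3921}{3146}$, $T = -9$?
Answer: $\frac{743554412511}{12584} \approx 5.9087 \cdot 10^{7}$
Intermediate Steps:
$Y = \frac{3921}{3146}$ ($Y = 3921 \cdot \frac{1}{3146} = \frac{3921}{3146} \approx 1.2463$)
$B = -718$ ($B = -7 - 9 \left(1 + 78\right) = -7 - 711 = -718$)
$H = - \frac{743563447823}{12584}$ ($H = -1 + \frac{\left(12550 + 17267\right) \left(-4301 + \left(\frac{3921}{3146} - 3627\right)\right)}{4} = -1 + \frac{29817 \left(-4301 + \left(\frac{3921}{3146} - 3627\right)\right)}{4} = -1 + \frac{29817 \left(-4301 - \frac{11406621}{3146}\right)}{4} = -1 + \frac{29817 \left(- \frac{24937567}{3146}\right)}{4} = -1 + \frac{1}{4} \left(- \frac{743563435239}{3146}\right) = -1 - \frac{743563435239}{12584} = - \frac{743563447823}{12584} \approx -5.9088 \cdot 10^{7}$)
$B - H = -718 - - \frac{743563447823}{12584} = -718 + \frac{743563447823}{12584} = \frac{743554412511}{12584}$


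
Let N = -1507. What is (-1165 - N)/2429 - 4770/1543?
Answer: -11058624/3747947 ≈ -2.9506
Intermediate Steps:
(-1165 - N)/2429 - 4770/1543 = (-1165 - 1*(-1507))/2429 - 4770/1543 = (-1165 + 1507)*(1/2429) - 4770*1/1543 = 342*(1/2429) - 4770/1543 = 342/2429 - 4770/1543 = -11058624/3747947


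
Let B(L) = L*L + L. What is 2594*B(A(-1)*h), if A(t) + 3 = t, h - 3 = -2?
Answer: 31128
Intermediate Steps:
h = 1 (h = 3 - 2 = 1)
A(t) = -3 + t
B(L) = L + L² (B(L) = L² + L = L + L²)
2594*B(A(-1)*h) = 2594*(((-3 - 1)*1)*(1 + (-3 - 1)*1)) = 2594*((-4*1)*(1 - 4*1)) = 2594*(-4*(1 - 4)) = 2594*(-4*(-3)) = 2594*12 = 31128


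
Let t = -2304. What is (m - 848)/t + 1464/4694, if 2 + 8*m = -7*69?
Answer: 10184189/14419968 ≈ 0.70626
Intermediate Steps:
m = -485/8 (m = -1/4 + (-7*69)/8 = -1/4 + (1/8)*(-483) = -1/4 - 483/8 = -485/8 ≈ -60.625)
(m - 848)/t + 1464/4694 = (-485/8 - 848)/(-2304) + 1464/4694 = -7269/8*(-1/2304) + 1464*(1/4694) = 2423/6144 + 732/2347 = 10184189/14419968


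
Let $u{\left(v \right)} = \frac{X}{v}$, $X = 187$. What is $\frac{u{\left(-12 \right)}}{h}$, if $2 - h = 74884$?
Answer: $\frac{187}{898584} \approx 0.00020811$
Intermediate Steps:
$u{\left(v \right)} = \frac{187}{v}$
$h = -74882$ ($h = 2 - 74884 = -74882$)
$\frac{u{\left(-12 \right)}}{h} = \frac{187 \frac{1}{-12}}{-74882} = 187 \left(- \frac{1}{12}\right) \left(- \frac{1}{74882}\right) = \left(- \frac{187}{12}\right) \left(- \frac{1}{74882}\right) = \frac{187}{898584}$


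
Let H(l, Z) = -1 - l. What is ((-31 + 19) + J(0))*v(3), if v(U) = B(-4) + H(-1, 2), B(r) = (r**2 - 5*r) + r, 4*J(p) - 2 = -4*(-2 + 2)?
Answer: -368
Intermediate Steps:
J(p) = 1/2 (J(p) = 1/2 + (-4*(-2 + 2))/4 = 1/2 + (-4*0)/4 = 1/2 + (1/4)*0 = 1/2 + 0 = 1/2)
B(r) = r**2 - 4*r
v(U) = 32 (v(U) = -4*(-4 - 4) + (-1 - 1*(-1)) = -4*(-8) + (-1 + 1) = 32 + 0 = 32)
((-31 + 19) + J(0))*v(3) = ((-31 + 19) + 1/2)*32 = (-12 + 1/2)*32 = -23/2*32 = -368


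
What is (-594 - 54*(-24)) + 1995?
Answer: 2697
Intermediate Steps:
(-594 - 54*(-24)) + 1995 = (-594 + 1296) + 1995 = 702 + 1995 = 2697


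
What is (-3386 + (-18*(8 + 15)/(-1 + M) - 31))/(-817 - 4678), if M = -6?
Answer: 4701/7693 ≈ 0.61108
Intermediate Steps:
(-3386 + (-18*(8 + 15)/(-1 + M) - 31))/(-817 - 4678) = (-3386 + (-18*(8 + 15)/(-1 - 6) - 31))/(-817 - 4678) = (-3386 + (-414/(-7) - 31))/(-5495) = (-3386 + (-414*(-1)/7 - 31))*(-1/5495) = (-3386 + (-18*(-23/7) - 31))*(-1/5495) = (-3386 + (414/7 - 31))*(-1/5495) = (-3386 + 197/7)*(-1/5495) = -23505/7*(-1/5495) = 4701/7693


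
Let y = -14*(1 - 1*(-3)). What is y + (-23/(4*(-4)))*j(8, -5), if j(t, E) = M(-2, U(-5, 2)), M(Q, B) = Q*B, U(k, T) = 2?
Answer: -247/4 ≈ -61.750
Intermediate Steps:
M(Q, B) = B*Q
j(t, E) = -4 (j(t, E) = 2*(-2) = -4)
y = -56 (y = -14*(1 + 3) = -14*4 = -56)
y + (-23/(4*(-4)))*j(8, -5) = -56 - 23/(4*(-4))*(-4) = -56 - 23/(-16)*(-4) = -56 - 23*(-1/16)*(-4) = -56 + (23/16)*(-4) = -56 - 23/4 = -247/4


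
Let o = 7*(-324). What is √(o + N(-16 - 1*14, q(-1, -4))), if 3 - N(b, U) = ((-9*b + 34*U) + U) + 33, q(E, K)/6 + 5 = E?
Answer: 2*I*√327 ≈ 36.166*I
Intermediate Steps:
q(E, K) = -30 + 6*E
N(b, U) = -30 - 35*U + 9*b (N(b, U) = 3 - (((-9*b + 34*U) + U) + 33) = 3 - ((-9*b + 35*U) + 33) = 3 - (33 - 9*b + 35*U) = 3 + (-33 - 35*U + 9*b) = -30 - 35*U + 9*b)
o = -2268
√(o + N(-16 - 1*14, q(-1, -4))) = √(-2268 + (-30 - 35*(-30 + 6*(-1)) + 9*(-16 - 1*14))) = √(-2268 + (-30 - 35*(-30 - 6) + 9*(-16 - 14))) = √(-2268 + (-30 - 35*(-36) + 9*(-30))) = √(-2268 + (-30 + 1260 - 270)) = √(-2268 + 960) = √(-1308) = 2*I*√327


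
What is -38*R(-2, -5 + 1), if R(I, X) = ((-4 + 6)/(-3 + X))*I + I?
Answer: 380/7 ≈ 54.286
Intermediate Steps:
R(I, X) = I + 2*I/(-3 + X) (R(I, X) = (2/(-3 + X))*I + I = 2*I/(-3 + X) + I = I + 2*I/(-3 + X))
-38*R(-2, -5 + 1) = -(-76)*(-1 + (-5 + 1))/(-3 + (-5 + 1)) = -(-76)*(-1 - 4)/(-3 - 4) = -(-76)*(-5)/(-7) = -(-76)*(-1)*(-5)/7 = -38*(-10/7) = 380/7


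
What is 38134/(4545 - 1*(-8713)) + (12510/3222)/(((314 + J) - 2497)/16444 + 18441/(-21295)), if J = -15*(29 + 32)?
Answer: -25227125900707/31293431663641 ≈ -0.80615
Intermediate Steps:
J = -915 (J = -15*61 = -915)
38134/(4545 - 1*(-8713)) + (12510/3222)/(((314 + J) - 2497)/16444 + 18441/(-21295)) = 38134/(4545 - 1*(-8713)) + (12510/3222)/(((314 - 915) - 2497)/16444 + 18441/(-21295)) = 38134/(4545 + 8713) + (12510*(1/3222))/((-601 - 2497)*(1/16444) + 18441*(-1/21295)) = 38134/13258 + 695/(179*(-3098*1/16444 - 18441/21295)) = 38134*(1/13258) + 695/(179*(-1549/8222 - 18441/21295)) = 19067/6629 + 695/(179*(-184607857/175087490)) = 19067/6629 + (695/179)*(-175087490/184607857) = 19067/6629 - 121685805550/33044806403 = -25227125900707/31293431663641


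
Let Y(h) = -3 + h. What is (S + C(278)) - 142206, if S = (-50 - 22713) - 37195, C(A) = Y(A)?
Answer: -201889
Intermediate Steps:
C(A) = -3 + A
S = -59958 (S = -22763 - 37195 = -59958)
(S + C(278)) - 142206 = (-59958 + (-3 + 278)) - 142206 = (-59958 + 275) - 142206 = -59683 - 142206 = -201889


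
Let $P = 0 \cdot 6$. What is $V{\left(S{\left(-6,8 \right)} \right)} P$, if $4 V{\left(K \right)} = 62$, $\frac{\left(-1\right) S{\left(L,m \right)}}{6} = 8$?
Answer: $0$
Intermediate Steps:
$S{\left(L,m \right)} = -48$ ($S{\left(L,m \right)} = \left(-6\right) 8 = -48$)
$P = 0$
$V{\left(K \right)} = \frac{31}{2}$ ($V{\left(K \right)} = \frac{1}{4} \cdot 62 = \frac{31}{2}$)
$V{\left(S{\left(-6,8 \right)} \right)} P = \frac{31}{2} \cdot 0 = 0$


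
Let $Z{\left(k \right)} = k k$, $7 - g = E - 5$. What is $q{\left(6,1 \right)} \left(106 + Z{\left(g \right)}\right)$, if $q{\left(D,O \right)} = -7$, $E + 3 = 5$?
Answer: $-1442$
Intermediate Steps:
$E = 2$ ($E = -3 + 5 = 2$)
$g = 10$ ($g = 7 - \left(2 - 5\right) = 7 - -3 = 7 + 3 = 10$)
$Z{\left(k \right)} = k^{2}$
$q{\left(6,1 \right)} \left(106 + Z{\left(g \right)}\right) = - 7 \left(106 + 10^{2}\right) = - 7 \left(106 + 100\right) = \left(-7\right) 206 = -1442$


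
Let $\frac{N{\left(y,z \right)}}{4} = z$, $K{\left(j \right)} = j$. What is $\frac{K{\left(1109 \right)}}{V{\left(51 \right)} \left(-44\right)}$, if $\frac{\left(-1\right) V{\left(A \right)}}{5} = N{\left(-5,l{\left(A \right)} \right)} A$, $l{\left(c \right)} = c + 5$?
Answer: $\frac{1109}{2513280} \approx 0.00044126$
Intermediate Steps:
$l{\left(c \right)} = 5 + c$
$N{\left(y,z \right)} = 4 z$
$V{\left(A \right)} = - 5 A \left(20 + 4 A\right)$ ($V{\left(A \right)} = - 5 \cdot 4 \left(5 + A\right) A = - 5 \left(20 + 4 A\right) A = - 5 A \left(20 + 4 A\right)$)
$\frac{K{\left(1109 \right)}}{V{\left(51 \right)} \left(-44\right)} = \frac{1109}{\left(-20\right) 51 \left(5 + 51\right) \left(-44\right)} = \frac{1109}{\left(-20\right) 51 \cdot 56 \left(-44\right)} = \frac{1109}{\left(-57120\right) \left(-44\right)} = \frac{1109}{2513280}$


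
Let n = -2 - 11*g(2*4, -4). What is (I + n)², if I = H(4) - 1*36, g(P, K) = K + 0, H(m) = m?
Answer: 100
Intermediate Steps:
g(P, K) = K
n = 42 (n = -2 - 11*(-4) = -2 + 44 = 42)
I = -32 (I = 4 - 1*36 = 4 - 36 = -32)
(I + n)² = (-32 + 42)² = 10² = 100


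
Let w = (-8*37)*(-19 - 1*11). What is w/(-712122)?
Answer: -1480/118687 ≈ -0.012470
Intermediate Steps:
w = 8880 (w = -296*(-19 - 11) = -296*(-30) = 8880)
w/(-712122) = 8880/(-712122) = 8880*(-1/712122) = -1480/118687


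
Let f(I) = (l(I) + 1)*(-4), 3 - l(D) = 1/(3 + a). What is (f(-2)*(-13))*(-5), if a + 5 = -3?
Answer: -1092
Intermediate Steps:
a = -8 (a = -5 - 3 = -8)
l(D) = 16/5 (l(D) = 3 - 1/(3 - 8) = 3 - 1/(-5) = 3 - 1*(-⅕) = 3 + ⅕ = 16/5)
f(I) = -84/5 (f(I) = (16/5 + 1)*(-4) = (21/5)*(-4) = -84/5)
(f(-2)*(-13))*(-5) = -84/5*(-13)*(-5) = (1092/5)*(-5) = -1092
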